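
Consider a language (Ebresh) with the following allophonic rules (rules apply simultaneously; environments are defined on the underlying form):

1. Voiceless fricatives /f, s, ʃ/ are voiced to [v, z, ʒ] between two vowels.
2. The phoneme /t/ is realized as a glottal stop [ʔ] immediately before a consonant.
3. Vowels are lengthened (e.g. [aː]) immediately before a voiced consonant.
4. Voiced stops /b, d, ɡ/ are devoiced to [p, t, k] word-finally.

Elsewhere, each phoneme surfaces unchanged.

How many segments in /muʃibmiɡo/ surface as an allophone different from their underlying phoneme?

3

Segments that undergo a rule: /ʃ/ → [ʒ] (rule 1); /i/ → [iː] (rule 3); /i/ → [iː] (rule 3).
All other segments surface unchanged.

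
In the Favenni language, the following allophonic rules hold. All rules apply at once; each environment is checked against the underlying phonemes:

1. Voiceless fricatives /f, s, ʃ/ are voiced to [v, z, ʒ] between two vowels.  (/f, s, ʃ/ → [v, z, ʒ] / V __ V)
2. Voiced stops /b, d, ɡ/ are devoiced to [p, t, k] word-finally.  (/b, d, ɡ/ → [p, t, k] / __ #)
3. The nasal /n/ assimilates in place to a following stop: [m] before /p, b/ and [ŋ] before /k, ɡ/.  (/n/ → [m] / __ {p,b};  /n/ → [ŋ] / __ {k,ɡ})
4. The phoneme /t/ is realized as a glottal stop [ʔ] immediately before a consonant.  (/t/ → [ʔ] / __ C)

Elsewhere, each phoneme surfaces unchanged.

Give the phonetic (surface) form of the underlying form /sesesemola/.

/s/ — word-initial; rule 1 does not apply here → [s].
/e/ stays [e].
/s/ — between /e/ and /e/, between two vowels — surfaces as [z] (rule 1).
/e/ (between /s/ and /s/): no rule targets it → [e].
/s/ (between /e/ and /e/): between two vowels, so rule 1 applies → [z].
/e/ — not in any rule's target class → [e].
/m/ — not in any rule's target class → [m].
/o/ (between /m/ and /l/): no rule targets it → [o].
/l/ (between /o/ and /a/): no rule targets it → [l].
/a/ stays [a].

[sezezemola]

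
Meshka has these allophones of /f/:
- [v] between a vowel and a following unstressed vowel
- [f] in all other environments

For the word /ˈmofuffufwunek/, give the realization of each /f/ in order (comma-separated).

Occurrence 1 (position 3): between a vowel and a following unstressed vowel → [v].
Occurrence 2 (position 5): no conditioning environment matches → elsewhere allophone [f].
Occurrence 3 (position 6): no conditioning environment matches → elsewhere allophone [f].
Occurrence 4 (position 8): no conditioning environment matches → elsewhere allophone [f].

[v], [f], [f], [f]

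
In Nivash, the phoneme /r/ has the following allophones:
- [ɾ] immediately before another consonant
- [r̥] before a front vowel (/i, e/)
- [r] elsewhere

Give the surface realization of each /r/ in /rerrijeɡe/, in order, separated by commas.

[r̥], [ɾ], [r̥]

Occurrence 1 (position 1): before a front vowel (/i, e/) → [r̥].
Occurrence 2 (position 3): immediately before another consonant → [ɾ].
Occurrence 3 (position 4): before a front vowel (/i, e/) → [r̥].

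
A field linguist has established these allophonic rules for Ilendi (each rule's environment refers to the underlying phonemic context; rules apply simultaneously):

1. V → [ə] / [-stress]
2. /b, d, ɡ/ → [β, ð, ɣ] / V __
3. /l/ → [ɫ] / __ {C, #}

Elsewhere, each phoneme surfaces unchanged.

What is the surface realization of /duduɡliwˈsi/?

/d/ (word-initial) is in the target of rule 2 but the environment (immediately after a vowel) is not met → [d].
Rule 1 applies to /u/ (between /d/ and /d/: in an unstressed syllable) → [ə].
Rule 2 applies to /d/ (between /u/ and /u/: immediately after a vowel) → [ð].
/u/ meets the environment for rule 1 (in an unstressed syllable) → [ə].
/ɡ/ — between /u/ and /l/, immediately after a vowel — surfaces as [ɣ] (rule 2).
/l/ (between /ɡ/ and /i/) fails the environment for rule 3, so it stays [l].
/i/ meets the environment for rule 1 (in an unstressed syllable) → [ə].
/w/ (between /i/ and /s/) is unaffected → [w].
/s/ — not in any rule's target class → [s].
/i/ (word-final): rule 1 targets it, but not in an unstressed syllable → unchanged [i].

[dəðəɣləwˈsi]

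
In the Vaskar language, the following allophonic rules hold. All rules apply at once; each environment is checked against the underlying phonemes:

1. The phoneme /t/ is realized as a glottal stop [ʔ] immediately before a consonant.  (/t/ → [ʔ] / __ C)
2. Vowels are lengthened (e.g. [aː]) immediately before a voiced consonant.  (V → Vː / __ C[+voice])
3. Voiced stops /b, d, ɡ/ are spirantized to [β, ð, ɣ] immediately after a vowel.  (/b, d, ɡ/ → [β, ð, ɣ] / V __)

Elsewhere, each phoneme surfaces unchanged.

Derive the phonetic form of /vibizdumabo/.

[viːβiːzduːmaːβo]

/i/ (between /v/ and /b/): before a voiced consonant, so rule 2 applies → [iː].
/b/ — between /i/ and /i/, immediately after a vowel — surfaces as [β] (rule 3).
/i/ (between /b/ and /z/) occurs before a voiced consonant → [iː] by rule 2.
/d/ — between /z/ and /u/; rule 3 does not apply here → [d].
/u/ — between /d/ and /m/, before a voiced consonant — surfaces as [uː] (rule 2).
Rule 2 applies to /a/ (between /m/ and /b/: before a voiced consonant) → [aː].
/b/ meets the environment for rule 3 (immediately after a vowel) → [β].
/o/ (word-final) fails the environment for rule 2, so it stays [o].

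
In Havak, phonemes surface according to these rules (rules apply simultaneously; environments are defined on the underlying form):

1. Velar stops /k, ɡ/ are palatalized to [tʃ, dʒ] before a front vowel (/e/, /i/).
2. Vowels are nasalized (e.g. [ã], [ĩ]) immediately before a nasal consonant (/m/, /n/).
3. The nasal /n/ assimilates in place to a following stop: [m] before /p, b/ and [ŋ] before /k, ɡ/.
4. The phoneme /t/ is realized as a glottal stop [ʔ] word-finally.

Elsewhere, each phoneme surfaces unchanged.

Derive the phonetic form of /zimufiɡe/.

/z/ stays [z].
/i/ — between /z/ and /m/, before a nasal consonant — surfaces as [ĩ] (rule 2).
/m/ — not in any rule's target class → [m].
/u/ (between /m/ and /f/) fails the environment for rule 2, so it stays [u].
/f/ stays [f].
/i/ — between /f/ and /ɡ/; rule 2 does not apply here → [i].
/ɡ/ — between /i/ and /e/, before a front vowel — surfaces as [dʒ] (rule 1).
/e/ (word-final) is in the target of rule 2 but the environment (before a nasal consonant) is not met → [e].

[zĩmufidʒe]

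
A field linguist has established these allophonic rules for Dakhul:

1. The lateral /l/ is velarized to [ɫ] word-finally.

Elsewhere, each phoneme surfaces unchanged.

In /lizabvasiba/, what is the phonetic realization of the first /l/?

[l]

/l/ — word-initial; rule 1 does not apply here → [l].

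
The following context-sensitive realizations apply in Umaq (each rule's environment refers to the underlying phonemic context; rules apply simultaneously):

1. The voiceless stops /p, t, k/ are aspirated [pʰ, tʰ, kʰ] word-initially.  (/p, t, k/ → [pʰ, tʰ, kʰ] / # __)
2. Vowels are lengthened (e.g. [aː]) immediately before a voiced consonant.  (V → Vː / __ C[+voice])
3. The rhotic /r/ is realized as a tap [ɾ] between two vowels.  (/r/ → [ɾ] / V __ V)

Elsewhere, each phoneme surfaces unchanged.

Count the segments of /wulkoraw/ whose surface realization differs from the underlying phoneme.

4

Segments that undergo a rule: /u/ → [uː] (rule 2); /o/ → [oː] (rule 2); /r/ → [ɾ] (rule 3); /a/ → [aː] (rule 2).
All other segments surface unchanged.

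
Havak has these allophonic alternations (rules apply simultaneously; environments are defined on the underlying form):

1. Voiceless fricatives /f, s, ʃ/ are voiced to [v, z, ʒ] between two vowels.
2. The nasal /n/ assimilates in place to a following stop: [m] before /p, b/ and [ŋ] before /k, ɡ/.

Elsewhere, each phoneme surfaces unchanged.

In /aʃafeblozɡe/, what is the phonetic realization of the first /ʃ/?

[ʒ]

/ʃ/ — between /a/ and /a/, between two vowels — surfaces as [ʒ] (rule 1).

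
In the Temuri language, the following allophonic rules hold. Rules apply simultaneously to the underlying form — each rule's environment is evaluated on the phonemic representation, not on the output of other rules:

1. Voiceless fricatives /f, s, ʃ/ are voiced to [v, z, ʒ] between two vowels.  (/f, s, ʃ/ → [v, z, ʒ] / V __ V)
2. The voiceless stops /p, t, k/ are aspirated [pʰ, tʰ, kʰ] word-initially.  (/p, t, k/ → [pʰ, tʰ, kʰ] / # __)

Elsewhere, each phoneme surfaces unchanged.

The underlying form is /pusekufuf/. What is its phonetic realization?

/p/ (word-initial) occurs word-initially → [pʰ] by rule 2.
/u/ (between /p/ and /s/) is unaffected → [u].
/s/ (between /u/ and /e/) occurs between two vowels → [z] by rule 1.
/e/ — not in any rule's target class → [e].
/k/ (between /e/ and /u/): rule 2 targets it, but not word-initially → unchanged [k].
/u/ (between /k/ and /f/): no rule targets it → [u].
/f/ meets the environment for rule 1 (between two vowels) → [v].
/u/ (between /f/ and /f/): no rule targets it → [u].
/f/ (word-final) fails the environment for rule 1, so it stays [f].

[pʰuzekuvuf]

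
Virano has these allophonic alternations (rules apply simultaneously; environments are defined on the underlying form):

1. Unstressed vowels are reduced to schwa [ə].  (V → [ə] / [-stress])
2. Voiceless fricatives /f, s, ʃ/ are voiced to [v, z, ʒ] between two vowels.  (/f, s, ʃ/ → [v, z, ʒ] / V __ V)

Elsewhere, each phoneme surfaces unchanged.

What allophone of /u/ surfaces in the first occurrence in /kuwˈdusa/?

/u/ — between /k/ and /w/, in an unstressed syllable — surfaces as [ə] (rule 1).

[ə]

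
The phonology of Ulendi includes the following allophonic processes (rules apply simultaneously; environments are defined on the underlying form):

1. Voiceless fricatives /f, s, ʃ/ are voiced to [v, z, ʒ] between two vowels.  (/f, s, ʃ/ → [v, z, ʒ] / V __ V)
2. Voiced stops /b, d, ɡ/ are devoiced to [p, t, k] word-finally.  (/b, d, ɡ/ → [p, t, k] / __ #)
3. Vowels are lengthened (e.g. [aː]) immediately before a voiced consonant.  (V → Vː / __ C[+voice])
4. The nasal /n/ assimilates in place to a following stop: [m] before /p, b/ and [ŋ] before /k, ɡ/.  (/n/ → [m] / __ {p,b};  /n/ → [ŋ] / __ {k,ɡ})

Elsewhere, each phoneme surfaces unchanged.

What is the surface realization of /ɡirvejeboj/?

[ɡiːrveːjeːboːj]

/ɡ/ (word-initial) fails the environment for rule 2, so it stays [ɡ].
/i/ — between /ɡ/ and /r/, before a voiced consonant — surfaces as [iː] (rule 3).
/r/ — not in any rule's target class → [r].
/v/ (between /r/ and /e/): no rule targets it → [v].
/e/ meets the environment for rule 3 (before a voiced consonant) → [eː].
/j/ (between /e/ and /e/): no rule targets it → [j].
/e/ meets the environment for rule 3 (before a voiced consonant) → [eː].
/b/ (between /e/ and /o/) is in the target of rule 2 but the environment (word-finally) is not met → [b].
/o/ (between /b/ and /j/): before a voiced consonant, so rule 3 applies → [oː].
/j/ — not in any rule's target class → [j].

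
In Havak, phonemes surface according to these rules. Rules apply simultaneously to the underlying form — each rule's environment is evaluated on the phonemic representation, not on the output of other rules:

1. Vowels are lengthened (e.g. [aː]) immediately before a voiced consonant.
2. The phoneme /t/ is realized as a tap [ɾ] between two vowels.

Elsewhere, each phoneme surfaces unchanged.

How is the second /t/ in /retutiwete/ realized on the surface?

/t/ (between /u/ and /i/): between two vowels, so rule 2 applies → [ɾ].

[ɾ]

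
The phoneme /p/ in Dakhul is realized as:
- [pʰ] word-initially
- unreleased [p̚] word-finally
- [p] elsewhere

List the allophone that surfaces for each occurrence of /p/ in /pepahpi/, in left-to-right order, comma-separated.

Occurrence 1 (position 1): word-initially → [pʰ].
Occurrence 2 (position 3): no conditioning environment matches → elsewhere allophone [p].
Occurrence 3 (position 6): no conditioning environment matches → elsewhere allophone [p].

[pʰ], [p], [p]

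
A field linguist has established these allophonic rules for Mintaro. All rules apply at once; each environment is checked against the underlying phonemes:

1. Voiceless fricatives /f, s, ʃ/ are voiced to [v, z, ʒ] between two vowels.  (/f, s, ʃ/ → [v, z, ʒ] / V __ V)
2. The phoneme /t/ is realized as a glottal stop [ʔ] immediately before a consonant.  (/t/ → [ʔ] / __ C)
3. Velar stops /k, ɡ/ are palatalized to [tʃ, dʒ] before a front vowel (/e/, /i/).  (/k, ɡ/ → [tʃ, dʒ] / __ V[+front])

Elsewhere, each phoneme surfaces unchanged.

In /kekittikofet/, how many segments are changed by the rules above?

4

Segments that undergo a rule: /k/ → [tʃ] (rule 3); /k/ → [tʃ] (rule 3); /t/ → [ʔ] (rule 2); /f/ → [v] (rule 1).
All other segments surface unchanged.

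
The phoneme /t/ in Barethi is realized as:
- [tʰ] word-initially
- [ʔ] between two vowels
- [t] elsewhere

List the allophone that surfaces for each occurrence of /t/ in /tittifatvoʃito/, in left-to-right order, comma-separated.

Occurrence 1 (position 1): word-initially → [tʰ].
Occurrence 2 (position 3): no conditioning environment matches → elsewhere allophone [t].
Occurrence 3 (position 4): no conditioning environment matches → elsewhere allophone [t].
Occurrence 4 (position 8): no conditioning environment matches → elsewhere allophone [t].
Occurrence 5 (position 13): between two vowels → [ʔ].

[tʰ], [t], [t], [t], [ʔ]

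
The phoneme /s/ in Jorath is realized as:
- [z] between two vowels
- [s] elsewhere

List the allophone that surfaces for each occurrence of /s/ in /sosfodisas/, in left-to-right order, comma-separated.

[s], [s], [z], [s]

Occurrence 1 (position 1): no conditioning environment matches → elsewhere allophone [s].
Occurrence 2 (position 3): no conditioning environment matches → elsewhere allophone [s].
Occurrence 3 (position 8): between two vowels → [z].
Occurrence 4 (position 10): no conditioning environment matches → elsewhere allophone [s].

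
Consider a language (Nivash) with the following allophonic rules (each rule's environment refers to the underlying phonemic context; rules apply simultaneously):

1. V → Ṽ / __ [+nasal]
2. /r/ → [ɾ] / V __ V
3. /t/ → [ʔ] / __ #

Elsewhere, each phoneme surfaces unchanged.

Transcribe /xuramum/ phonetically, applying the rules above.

[xuɾãmũm]

/x/ stays [x].
/u/ (between /x/ and /r/) is in the target of rule 1 but the environment (before a nasal consonant) is not met → [u].
/r/ meets the environment for rule 2 (between two vowels) → [ɾ].
/a/ meets the environment for rule 1 (before a nasal consonant) → [ã].
/m/ stays [m].
/u/ (between /m/ and /m/): before a nasal consonant, so rule 1 applies → [ũ].
/m/ — not in any rule's target class → [m].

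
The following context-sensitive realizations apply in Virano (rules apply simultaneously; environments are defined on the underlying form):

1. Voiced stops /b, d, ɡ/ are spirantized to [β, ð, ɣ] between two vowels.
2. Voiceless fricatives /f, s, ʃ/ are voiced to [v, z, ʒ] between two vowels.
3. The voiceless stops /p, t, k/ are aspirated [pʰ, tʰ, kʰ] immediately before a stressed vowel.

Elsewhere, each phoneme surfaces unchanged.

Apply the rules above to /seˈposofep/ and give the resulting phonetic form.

/s/ — word-initial; rule 2 does not apply here → [s].
/e/ stays [e].
/p/ (between /e/ and /o/) occurs immediately before a stressed vowel → [pʰ] by rule 3.
/o/ stays [o].
/s/ meets the environment for rule 2 (between two vowels) → [z].
/o/ stays [o].
/f/ — between /o/ and /e/, between two vowels — surfaces as [v] (rule 2).
/e/ stays [e].
/p/ (word-final): rule 3 targets it, but not immediately before a stressed vowel → unchanged [p].

[seˈpʰozovep]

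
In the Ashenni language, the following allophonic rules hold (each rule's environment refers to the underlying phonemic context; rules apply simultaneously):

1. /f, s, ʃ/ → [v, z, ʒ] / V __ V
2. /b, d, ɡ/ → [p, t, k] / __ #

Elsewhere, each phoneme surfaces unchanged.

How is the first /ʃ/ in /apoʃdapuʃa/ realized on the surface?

[ʃ]

/ʃ/ — between /o/ and /d/; rule 1 does not apply here → [ʃ].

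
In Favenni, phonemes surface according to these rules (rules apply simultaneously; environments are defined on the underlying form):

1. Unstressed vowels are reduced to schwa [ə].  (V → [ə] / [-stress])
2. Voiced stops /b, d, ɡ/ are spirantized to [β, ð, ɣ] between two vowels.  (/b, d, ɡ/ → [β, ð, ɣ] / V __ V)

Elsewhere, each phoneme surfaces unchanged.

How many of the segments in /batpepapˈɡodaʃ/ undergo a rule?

5

Segments that undergo a rule: /a/ → [ə] (rule 1); /e/ → [ə] (rule 1); /a/ → [ə] (rule 1); /d/ → [ð] (rule 2); /a/ → [ə] (rule 1).
All other segments surface unchanged.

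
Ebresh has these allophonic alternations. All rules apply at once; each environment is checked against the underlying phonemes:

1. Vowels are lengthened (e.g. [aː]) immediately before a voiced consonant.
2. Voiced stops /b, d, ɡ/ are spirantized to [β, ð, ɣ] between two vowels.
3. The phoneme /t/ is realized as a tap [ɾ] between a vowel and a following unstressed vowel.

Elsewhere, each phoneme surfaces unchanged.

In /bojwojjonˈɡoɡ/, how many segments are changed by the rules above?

Segments that undergo a rule: /o/ → [oː] (rule 1); /o/ → [oː] (rule 1); /o/ → [oː] (rule 1); /o/ → [oː] (rule 1).
All other segments surface unchanged.

4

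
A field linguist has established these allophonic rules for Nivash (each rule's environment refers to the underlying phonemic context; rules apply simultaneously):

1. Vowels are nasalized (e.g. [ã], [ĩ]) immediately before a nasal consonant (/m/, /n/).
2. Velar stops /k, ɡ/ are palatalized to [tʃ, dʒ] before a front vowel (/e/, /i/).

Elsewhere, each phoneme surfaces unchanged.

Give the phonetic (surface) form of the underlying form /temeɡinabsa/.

/t/ (word-initial): no rule targets it → [t].
/e/ — between /t/ and /m/, before a nasal consonant — surfaces as [ẽ] (rule 1).
/m/ (between /e/ and /e/): no rule targets it → [m].
/e/ (between /m/ and /ɡ/) is in the target of rule 1 but the environment (before a nasal consonant) is not met → [e].
/ɡ/ — between /e/ and /i/, before a front vowel — surfaces as [dʒ] (rule 2).
Rule 1 applies to /i/ (between /ɡ/ and /n/: before a nasal consonant) → [ĩ].
/n/ (between /i/ and /a/) is unaffected → [n].
/a/ — between /n/ and /b/; rule 1 does not apply here → [a].
/b/ stays [b].
/s/ (between /b/ and /a/) is unaffected → [s].
/a/ — word-final; rule 1 does not apply here → [a].

[tẽmedʒĩnabsa]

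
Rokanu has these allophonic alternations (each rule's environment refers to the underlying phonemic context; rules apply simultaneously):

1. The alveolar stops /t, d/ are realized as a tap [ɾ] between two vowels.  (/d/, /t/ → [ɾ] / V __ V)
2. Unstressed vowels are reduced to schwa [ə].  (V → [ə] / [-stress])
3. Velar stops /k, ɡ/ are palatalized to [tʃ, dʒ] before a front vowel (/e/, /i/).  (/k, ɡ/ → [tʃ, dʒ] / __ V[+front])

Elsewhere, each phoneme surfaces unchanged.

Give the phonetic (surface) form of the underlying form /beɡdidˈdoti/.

/b/ (word-initial): no rule targets it → [b].
/e/ meets the environment for rule 2 (in an unstressed syllable) → [ə].
/ɡ/ (between /e/ and /d/) is in the target of rule 3 but the environment (before a front vowel) is not met → [ɡ].
/d/ (between /ɡ/ and /i/) is in the target of rule 1 but the environment (between two vowels) is not met → [d].
/i/ (between /d/ and /d/): in an unstressed syllable, so rule 2 applies → [ə].
/d/ (between /i/ and /d/) is in the target of rule 1 but the environment (between two vowels) is not met → [d].
/d/ — between /d/ and /o/; rule 1 does not apply here → [d].
/o/ — between /d/ and /t/; rule 2 does not apply here → [o].
/t/ — between /o/ and /i/, between two vowels — surfaces as [ɾ] (rule 1).
/i/ (word-final) occurs in an unstressed syllable → [ə] by rule 2.

[bəɡdədˈdoɾə]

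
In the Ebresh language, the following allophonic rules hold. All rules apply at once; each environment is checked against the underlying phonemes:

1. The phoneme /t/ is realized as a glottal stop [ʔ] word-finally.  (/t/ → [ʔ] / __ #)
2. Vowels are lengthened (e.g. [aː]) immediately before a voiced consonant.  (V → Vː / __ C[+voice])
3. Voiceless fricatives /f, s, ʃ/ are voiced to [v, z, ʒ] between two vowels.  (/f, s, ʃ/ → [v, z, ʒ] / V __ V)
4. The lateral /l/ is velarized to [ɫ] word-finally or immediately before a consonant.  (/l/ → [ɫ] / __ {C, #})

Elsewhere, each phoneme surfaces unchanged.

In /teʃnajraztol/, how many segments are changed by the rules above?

4

Segments that undergo a rule: /a/ → [aː] (rule 2); /a/ → [aː] (rule 2); /o/ → [oː] (rule 2); /l/ → [ɫ] (rule 4).
All other segments surface unchanged.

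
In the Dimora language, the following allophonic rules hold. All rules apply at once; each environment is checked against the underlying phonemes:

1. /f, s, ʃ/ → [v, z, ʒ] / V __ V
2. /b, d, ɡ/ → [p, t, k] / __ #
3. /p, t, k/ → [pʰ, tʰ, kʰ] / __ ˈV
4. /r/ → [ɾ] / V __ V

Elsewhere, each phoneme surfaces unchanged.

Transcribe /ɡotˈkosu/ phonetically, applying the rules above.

[ɡotˈkʰozu]

/ɡ/ — word-initial; rule 2 does not apply here → [ɡ].
/t/ (between /o/ and /k/) fails the environment for rule 3, so it stays [t].
/k/ meets the environment for rule 3 (immediately before a stressed vowel) → [kʰ].
/s/ — between /o/ and /u/, between two vowels — surfaces as [z] (rule 1).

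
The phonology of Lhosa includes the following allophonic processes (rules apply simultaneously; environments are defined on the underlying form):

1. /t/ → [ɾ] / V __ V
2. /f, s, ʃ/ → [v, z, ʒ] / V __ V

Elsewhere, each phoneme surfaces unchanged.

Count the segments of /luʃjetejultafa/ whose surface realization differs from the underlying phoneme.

Segments that undergo a rule: /t/ → [ɾ] (rule 1); /f/ → [v] (rule 2).
All other segments surface unchanged.

2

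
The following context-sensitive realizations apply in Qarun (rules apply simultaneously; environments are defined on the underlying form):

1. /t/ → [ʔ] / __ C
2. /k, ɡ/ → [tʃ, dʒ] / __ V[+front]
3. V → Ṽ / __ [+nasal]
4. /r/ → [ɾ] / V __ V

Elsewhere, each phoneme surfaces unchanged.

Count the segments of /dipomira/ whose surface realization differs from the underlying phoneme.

2

Segments that undergo a rule: /o/ → [õ] (rule 3); /r/ → [ɾ] (rule 4).
All other segments surface unchanged.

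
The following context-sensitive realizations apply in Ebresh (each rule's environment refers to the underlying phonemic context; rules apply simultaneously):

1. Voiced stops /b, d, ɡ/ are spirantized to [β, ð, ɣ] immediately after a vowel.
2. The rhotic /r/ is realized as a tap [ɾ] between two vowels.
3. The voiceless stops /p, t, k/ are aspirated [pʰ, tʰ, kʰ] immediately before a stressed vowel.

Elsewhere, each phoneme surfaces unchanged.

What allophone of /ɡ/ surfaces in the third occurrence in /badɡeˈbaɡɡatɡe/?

/ɡ/ (between /ɡ/ and /a/): rule 1 targets it, but not immediately after a vowel → unchanged [ɡ].

[ɡ]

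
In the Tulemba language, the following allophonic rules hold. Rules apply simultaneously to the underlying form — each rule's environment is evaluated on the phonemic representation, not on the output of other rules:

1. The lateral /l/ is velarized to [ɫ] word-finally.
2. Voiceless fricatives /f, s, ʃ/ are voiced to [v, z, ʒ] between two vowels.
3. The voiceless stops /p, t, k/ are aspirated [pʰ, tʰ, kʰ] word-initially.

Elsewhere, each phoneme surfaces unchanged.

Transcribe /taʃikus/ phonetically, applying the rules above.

Rule 3 applies to /t/ (word-initial: word-initially) → [tʰ].
/a/ (between /t/ and /ʃ/): no rule targets it → [a].
Rule 2 applies to /ʃ/ (between /a/ and /i/: between two vowels) → [ʒ].
/i/ — not in any rule's target class → [i].
/k/ (between /i/ and /u/) is in the target of rule 3 but the environment (word-initially) is not met → [k].
/u/ (between /k/ and /s/) is unaffected → [u].
/s/ (word-final): rule 2 targets it, but not between two vowels → unchanged [s].

[tʰaʒikus]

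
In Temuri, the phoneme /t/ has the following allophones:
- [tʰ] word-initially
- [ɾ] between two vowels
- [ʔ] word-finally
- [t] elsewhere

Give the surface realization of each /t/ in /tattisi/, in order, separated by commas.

Occurrence 1 (position 1): word-initially → [tʰ].
Occurrence 2 (position 3): no conditioning environment matches → elsewhere allophone [t].
Occurrence 3 (position 4): no conditioning environment matches → elsewhere allophone [t].

[tʰ], [t], [t]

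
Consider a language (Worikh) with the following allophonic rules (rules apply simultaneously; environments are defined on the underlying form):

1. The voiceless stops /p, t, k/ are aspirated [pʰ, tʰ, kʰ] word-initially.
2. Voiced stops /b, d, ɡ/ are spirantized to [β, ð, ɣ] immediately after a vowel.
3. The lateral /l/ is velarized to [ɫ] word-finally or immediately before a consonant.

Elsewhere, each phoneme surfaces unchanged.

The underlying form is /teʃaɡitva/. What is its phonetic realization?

Rule 1 applies to /t/ (word-initial: word-initially) → [tʰ].
/e/ (between /t/ and /ʃ/): no rule targets it → [e].
/ʃ/ (between /e/ and /a/): no rule targets it → [ʃ].
/a/ (between /ʃ/ and /ɡ/) is unaffected → [a].
/ɡ/ (between /a/ and /i/) occurs immediately after a vowel → [ɣ] by rule 2.
/i/ (between /ɡ/ and /t/): no rule targets it → [i].
/t/ (between /i/ and /v/) fails the environment for rule 1, so it stays [t].
/v/ (between /t/ and /a/) is unaffected → [v].
/a/ (word-final): no rule targets it → [a].

[tʰeʃaɣitva]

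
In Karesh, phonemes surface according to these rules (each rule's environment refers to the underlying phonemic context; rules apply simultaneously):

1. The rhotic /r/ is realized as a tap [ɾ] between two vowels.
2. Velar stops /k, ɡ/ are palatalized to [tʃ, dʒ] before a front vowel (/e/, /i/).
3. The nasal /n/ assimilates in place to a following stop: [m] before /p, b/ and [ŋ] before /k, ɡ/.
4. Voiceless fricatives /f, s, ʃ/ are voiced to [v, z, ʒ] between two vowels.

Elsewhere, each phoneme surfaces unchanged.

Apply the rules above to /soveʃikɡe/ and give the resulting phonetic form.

[soveʒikdʒe]

/s/ (word-initial) fails the environment for rule 4, so it stays [s].
/o/ — not in any rule's target class → [o].
/v/ stays [v].
/e/ (between /v/ and /ʃ/): no rule targets it → [e].
/ʃ/ (between /e/ and /i/) occurs between two vowels → [ʒ] by rule 4.
/i/ (between /ʃ/ and /k/) is unaffected → [i].
/k/ — between /i/ and /ɡ/; rule 2 does not apply here → [k].
/ɡ/ — between /k/ and /e/, before a front vowel — surfaces as [dʒ] (rule 2).
/e/ (word-final) is unaffected → [e].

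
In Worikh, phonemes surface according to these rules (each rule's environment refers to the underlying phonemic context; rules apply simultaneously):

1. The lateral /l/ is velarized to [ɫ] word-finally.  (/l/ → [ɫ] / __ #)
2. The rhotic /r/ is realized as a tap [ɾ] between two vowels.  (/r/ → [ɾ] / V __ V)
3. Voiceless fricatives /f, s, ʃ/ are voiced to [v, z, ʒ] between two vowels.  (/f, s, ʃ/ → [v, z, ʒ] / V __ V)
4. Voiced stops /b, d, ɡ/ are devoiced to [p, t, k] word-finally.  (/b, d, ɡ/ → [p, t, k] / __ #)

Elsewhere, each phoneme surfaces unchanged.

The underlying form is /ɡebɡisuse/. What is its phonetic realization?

[ɡebɡizuze]

/ɡ/ — word-initial; rule 4 does not apply here → [ɡ].
/e/ (between /ɡ/ and /b/): no rule targets it → [e].
/b/ (between /e/ and /ɡ/) fails the environment for rule 4, so it stays [b].
/ɡ/ (between /b/ and /i/): rule 4 targets it, but not word-finally → unchanged [ɡ].
/i/ stays [i].
/s/ — between /i/ and /u/, between two vowels — surfaces as [z] (rule 3).
/u/ — not in any rule's target class → [u].
Rule 3 applies to /s/ (between /u/ and /e/: between two vowels) → [z].
/e/ — not in any rule's target class → [e].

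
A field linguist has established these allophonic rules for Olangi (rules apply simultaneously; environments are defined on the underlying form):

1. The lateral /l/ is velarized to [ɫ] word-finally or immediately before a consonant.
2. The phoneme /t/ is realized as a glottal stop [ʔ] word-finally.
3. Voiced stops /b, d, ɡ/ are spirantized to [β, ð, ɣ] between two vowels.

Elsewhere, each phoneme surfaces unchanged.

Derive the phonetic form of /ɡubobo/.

/ɡ/ (word-initial) fails the environment for rule 3, so it stays [ɡ].
/u/ (between /ɡ/ and /b/): no rule targets it → [u].
/b/ (between /u/ and /o/) occurs between two vowels → [β] by rule 3.
/o/ stays [o].
/b/ meets the environment for rule 3 (between two vowels) → [β].
/o/ stays [o].

[ɡuβoβo]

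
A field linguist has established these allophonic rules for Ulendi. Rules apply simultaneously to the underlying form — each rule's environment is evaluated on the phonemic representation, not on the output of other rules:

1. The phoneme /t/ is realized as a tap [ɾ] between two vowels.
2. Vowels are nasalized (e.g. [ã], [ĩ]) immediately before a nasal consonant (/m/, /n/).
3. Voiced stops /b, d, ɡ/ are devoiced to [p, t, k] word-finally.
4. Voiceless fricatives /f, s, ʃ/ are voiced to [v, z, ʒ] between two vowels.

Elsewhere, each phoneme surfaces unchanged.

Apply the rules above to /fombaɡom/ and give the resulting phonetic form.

/f/ — word-initial; rule 4 does not apply here → [f].
/o/ — between /f/ and /m/, before a nasal consonant — surfaces as [õ] (rule 2).
/m/ (between /o/ and /b/): no rule targets it → [m].
/b/ (between /m/ and /a/): rule 3 targets it, but not word-finally → unchanged [b].
/a/ (between /b/ and /ɡ/) is in the target of rule 2 but the environment (before a nasal consonant) is not met → [a].
/ɡ/ — between /a/ and /o/; rule 3 does not apply here → [ɡ].
/o/ — between /ɡ/ and /m/, before a nasal consonant — surfaces as [õ] (rule 2).
/m/ — not in any rule's target class → [m].

[fõmbaɡõm]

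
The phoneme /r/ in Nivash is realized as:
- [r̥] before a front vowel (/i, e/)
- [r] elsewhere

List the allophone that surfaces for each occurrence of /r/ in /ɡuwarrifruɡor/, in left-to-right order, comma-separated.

[r], [r̥], [r], [r]

Occurrence 1 (position 5): no conditioning environment matches → elsewhere allophone [r].
Occurrence 2 (position 6): before a front vowel (/i, e/) → [r̥].
Occurrence 3 (position 9): no conditioning environment matches → elsewhere allophone [r].
Occurrence 4 (position 13): no conditioning environment matches → elsewhere allophone [r].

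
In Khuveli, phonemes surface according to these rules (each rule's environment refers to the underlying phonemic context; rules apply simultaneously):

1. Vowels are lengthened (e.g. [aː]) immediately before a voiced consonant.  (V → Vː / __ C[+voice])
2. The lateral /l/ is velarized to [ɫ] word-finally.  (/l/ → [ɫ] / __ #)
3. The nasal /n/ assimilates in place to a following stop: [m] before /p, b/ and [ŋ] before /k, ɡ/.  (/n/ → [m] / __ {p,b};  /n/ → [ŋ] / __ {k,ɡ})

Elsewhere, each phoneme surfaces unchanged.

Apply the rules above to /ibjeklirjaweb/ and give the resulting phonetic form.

[iːbjekliːrjaːweːb]

/i/ meets the environment for rule 1 (before a voiced consonant) → [iː].
/b/ — not in any rule's target class → [b].
/j/ (between /b/ and /e/): no rule targets it → [j].
/e/ — between /j/ and /k/; rule 1 does not apply here → [e].
/k/ (between /e/ and /l/): no rule targets it → [k].
/l/ — between /k/ and /i/; rule 2 does not apply here → [l].
/i/ (between /l/ and /r/): before a voiced consonant, so rule 1 applies → [iː].
/r/ stays [r].
/j/ — not in any rule's target class → [j].
/a/ meets the environment for rule 1 (before a voiced consonant) → [aː].
/w/ (between /a/ and /e/): no rule targets it → [w].
/e/ meets the environment for rule 1 (before a voiced consonant) → [eː].
/b/ stays [b].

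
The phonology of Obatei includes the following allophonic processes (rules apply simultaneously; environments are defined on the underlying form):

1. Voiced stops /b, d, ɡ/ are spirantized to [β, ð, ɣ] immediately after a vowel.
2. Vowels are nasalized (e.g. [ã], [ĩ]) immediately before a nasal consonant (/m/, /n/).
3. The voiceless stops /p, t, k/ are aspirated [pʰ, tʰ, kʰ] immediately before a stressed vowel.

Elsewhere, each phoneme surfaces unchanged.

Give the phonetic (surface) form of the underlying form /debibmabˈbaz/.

/d/ (word-initial): rule 1 targets it, but not immediately after a vowel → unchanged [d].
/e/ (between /d/ and /b/) is in the target of rule 2 but the environment (before a nasal consonant) is not met → [e].
/b/ (between /e/ and /i/) occurs immediately after a vowel → [β] by rule 1.
/i/ (between /b/ and /b/) is in the target of rule 2 but the environment (before a nasal consonant) is not met → [i].
/b/ (between /i/ and /m/): immediately after a vowel, so rule 1 applies → [β].
/m/ stays [m].
/a/ — between /m/ and /b/; rule 2 does not apply here → [a].
/b/ (between /a/ and /b/) occurs immediately after a vowel → [β] by rule 1.
/b/ (between /b/ and /a/) is in the target of rule 1 but the environment (immediately after a vowel) is not met → [b].
/a/ (between /b/ and /z/) fails the environment for rule 2, so it stays [a].
/z/ — not in any rule's target class → [z].

[deβiβmaβˈbaz]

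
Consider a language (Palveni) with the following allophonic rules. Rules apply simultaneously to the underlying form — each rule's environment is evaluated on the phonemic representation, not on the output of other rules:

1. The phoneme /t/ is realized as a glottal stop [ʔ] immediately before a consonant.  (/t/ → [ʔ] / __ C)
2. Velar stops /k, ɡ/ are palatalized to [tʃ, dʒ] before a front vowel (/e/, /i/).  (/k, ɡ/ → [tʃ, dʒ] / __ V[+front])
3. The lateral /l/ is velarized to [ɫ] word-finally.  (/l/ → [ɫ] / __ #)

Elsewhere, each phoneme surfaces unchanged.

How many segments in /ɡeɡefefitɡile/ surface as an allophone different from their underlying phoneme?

4

Segments that undergo a rule: /ɡ/ → [dʒ] (rule 2); /ɡ/ → [dʒ] (rule 2); /t/ → [ʔ] (rule 1); /ɡ/ → [dʒ] (rule 2).
All other segments surface unchanged.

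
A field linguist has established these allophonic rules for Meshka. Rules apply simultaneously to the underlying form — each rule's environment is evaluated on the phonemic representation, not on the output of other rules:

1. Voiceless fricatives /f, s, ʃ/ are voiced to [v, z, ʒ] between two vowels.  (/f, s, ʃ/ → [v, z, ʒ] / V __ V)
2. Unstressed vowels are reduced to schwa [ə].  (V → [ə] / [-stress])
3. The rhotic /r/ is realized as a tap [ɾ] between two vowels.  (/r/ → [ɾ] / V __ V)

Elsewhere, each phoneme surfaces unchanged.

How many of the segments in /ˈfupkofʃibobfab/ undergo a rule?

Segments that undergo a rule: /o/ → [ə] (rule 2); /i/ → [ə] (rule 2); /o/ → [ə] (rule 2); /a/ → [ə] (rule 2).
All other segments surface unchanged.

4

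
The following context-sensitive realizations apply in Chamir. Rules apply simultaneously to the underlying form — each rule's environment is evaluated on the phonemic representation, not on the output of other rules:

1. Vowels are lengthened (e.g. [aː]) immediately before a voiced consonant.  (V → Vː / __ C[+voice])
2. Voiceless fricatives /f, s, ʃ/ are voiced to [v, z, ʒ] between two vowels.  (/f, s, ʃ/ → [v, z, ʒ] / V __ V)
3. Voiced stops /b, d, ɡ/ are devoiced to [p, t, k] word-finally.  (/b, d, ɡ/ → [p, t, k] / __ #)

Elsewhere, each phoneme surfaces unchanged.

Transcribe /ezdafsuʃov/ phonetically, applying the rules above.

/e/ (word-initial) occurs before a voiced consonant → [eː] by rule 1.
/d/ — between /z/ and /a/; rule 3 does not apply here → [d].
/a/ (between /d/ and /f/) fails the environment for rule 1, so it stays [a].
/f/ (between /a/ and /s/): rule 2 targets it, but not between two vowels → unchanged [f].
/s/ (between /f/ and /u/): rule 2 targets it, but not between two vowels → unchanged [s].
/u/ (between /s/ and /ʃ/) fails the environment for rule 1, so it stays [u].
/ʃ/ — between /u/ and /o/, between two vowels — surfaces as [ʒ] (rule 2).
/o/ meets the environment for rule 1 (before a voiced consonant) → [oː].

[eːzdafsuʒoːv]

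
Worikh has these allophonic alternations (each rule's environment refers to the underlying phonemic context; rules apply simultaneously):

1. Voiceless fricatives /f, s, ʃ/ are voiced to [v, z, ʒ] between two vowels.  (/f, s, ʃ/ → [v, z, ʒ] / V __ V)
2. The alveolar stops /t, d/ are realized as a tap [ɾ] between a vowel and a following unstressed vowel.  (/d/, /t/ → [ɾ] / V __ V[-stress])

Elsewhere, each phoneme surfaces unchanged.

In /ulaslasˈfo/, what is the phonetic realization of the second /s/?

/s/ (between /a/ and /f/) fails the environment for rule 1, so it stays [s].

[s]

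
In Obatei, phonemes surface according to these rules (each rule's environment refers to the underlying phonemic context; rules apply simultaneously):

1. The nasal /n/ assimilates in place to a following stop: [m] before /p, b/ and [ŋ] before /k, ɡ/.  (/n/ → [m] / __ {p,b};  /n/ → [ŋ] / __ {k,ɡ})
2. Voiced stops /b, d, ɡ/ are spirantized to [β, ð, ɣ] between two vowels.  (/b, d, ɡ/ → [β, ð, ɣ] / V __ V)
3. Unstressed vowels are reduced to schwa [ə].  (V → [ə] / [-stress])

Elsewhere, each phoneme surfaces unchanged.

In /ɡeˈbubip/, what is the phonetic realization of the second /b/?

[β]

Rule 2 applies to /b/ (between /u/ and /i/: between two vowels) → [β].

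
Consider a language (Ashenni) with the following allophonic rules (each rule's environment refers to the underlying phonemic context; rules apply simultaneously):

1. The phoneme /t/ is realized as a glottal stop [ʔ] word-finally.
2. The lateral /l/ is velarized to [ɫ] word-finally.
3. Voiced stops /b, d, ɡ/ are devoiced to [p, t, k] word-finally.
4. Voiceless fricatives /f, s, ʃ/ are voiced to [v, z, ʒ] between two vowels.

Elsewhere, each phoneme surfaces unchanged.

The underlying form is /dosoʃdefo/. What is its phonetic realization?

[dozoʃdevo]

/d/ (word-initial) fails the environment for rule 3, so it stays [d].
/o/ — not in any rule's target class → [o].
Rule 4 applies to /s/ (between /o/ and /o/: between two vowels) → [z].
/o/ — not in any rule's target class → [o].
/ʃ/ — between /o/ and /d/; rule 4 does not apply here → [ʃ].
/d/ (between /ʃ/ and /e/) fails the environment for rule 3, so it stays [d].
/e/ — not in any rule's target class → [e].
/f/ meets the environment for rule 4 (between two vowels) → [v].
/o/ (word-final) is unaffected → [o].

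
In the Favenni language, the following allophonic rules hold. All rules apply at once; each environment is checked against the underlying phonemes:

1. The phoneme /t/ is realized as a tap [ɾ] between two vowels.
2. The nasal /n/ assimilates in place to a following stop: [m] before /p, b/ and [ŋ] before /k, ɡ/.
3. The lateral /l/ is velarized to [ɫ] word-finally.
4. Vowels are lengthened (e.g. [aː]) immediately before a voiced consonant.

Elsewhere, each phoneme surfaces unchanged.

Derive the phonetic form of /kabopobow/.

[kaːbopoːboːw]

/k/ — not in any rule's target class → [k].
/a/ (between /k/ and /b/) occurs before a voiced consonant → [aː] by rule 4.
/b/ — not in any rule's target class → [b].
/o/ (between /b/ and /p/): rule 4 targets it, but not before a voiced consonant → unchanged [o].
/p/ stays [p].
/o/ (between /p/ and /b/) occurs before a voiced consonant → [oː] by rule 4.
/b/ (between /o/ and /o/): no rule targets it → [b].
/o/ meets the environment for rule 4 (before a voiced consonant) → [oː].
/w/ — not in any rule's target class → [w].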